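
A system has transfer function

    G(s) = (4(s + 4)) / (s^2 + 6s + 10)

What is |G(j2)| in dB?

|G(j2)|_dB ≈ 2.50 dB

Substitute s = j2: numerator = 16 + j8, denominator = 6 + j12.
|G(j2)| = |16 + j8| / |6 + j12| = 17.889 / 13.416 ≈ 1.333.
In decibels: 20·log₁₀(1.333) ≈ 2.50 dB.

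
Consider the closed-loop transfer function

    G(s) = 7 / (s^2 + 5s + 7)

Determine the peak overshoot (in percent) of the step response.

%OS ≈ 0.0115%

Comparing s^2 + 5s + 7 to s^2 + 2ζωₙs + ωₙ²: ωₙ = √7 ≈ 2.646 rad/s and ζ = 5/(2·√7) ≈ 0.9449.
%OS = 100·exp(−πζ/√(1−ζ²)) = 100·exp(−π·0.9449/√(1−0.9449²)) ≈ 0.0115%.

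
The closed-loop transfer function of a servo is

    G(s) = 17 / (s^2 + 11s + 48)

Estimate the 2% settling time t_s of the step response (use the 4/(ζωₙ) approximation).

t_s ≈ 0.7273 s

Comparing s^2 + 11s + 48 to s^2 + 2ζωₙs + ωₙ²: ωₙ = √48 ≈ 6.928 rad/s and ζ = 11/(2·√48) ≈ 0.7939.
ζωₙ = 11/2 = 5.5, so t_s ≈ 4/(ζωₙ) = 4/5.5 ≈ 0.7273 s.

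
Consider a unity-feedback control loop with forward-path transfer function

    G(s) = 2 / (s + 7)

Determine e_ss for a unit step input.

e_ss = 0.7778

G(s) has no poles at the origin.
This is a Type 0 system. Kp = lim_{s→0} G(s) = 2/7.
e_ss = 1/(1 + Kp) = 1/(1 + 2/7) = 7/9 ≈ 0.7778.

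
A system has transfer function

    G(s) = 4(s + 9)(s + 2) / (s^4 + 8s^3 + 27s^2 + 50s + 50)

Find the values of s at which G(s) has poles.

The poles are the roots of the denominator s^4 + 8s^3 + 27s^2 + 50s + 50 = 0.
No real roots exist; factor into two real quadratics: (s^2 + 6s + 10)(s^2 + 2s + 5) = 0.
Each quadratic gives a conjugate pair via the quadratic formula.

s = -3 ± j, -1 ± 2j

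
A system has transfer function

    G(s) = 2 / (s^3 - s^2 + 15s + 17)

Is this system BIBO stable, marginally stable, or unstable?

The denominator s^3 - s^2 + 15s + 17 factors as (s + 1)(s^2 - 2s + 17), giving poles at s = -1, 1 ± 4j.
Since the pole(s) at s = 1 ± 4j lie in the right half-plane, the system is unstable.

unstable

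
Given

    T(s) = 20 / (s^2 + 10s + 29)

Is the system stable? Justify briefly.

stable

The denominator s^2 + 10s + 29 factors as (s^2 + 10s + 29), giving poles at s = -5 ± 2j.
Since all poles lie strictly in the left half-plane, the system is stable.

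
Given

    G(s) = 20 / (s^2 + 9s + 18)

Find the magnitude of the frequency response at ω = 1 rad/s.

Substitute s = j1: numerator = 20, denominator = 17 + j9.
|G(j1)| = |20| / |17 + j9| = 20 / 19.235 ≈ 1.040.

|G(j1)| ≈ 1.040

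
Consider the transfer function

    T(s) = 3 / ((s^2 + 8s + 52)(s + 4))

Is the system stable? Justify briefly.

stable

The poles can be read from the denominator factors: s = -4 ± 6j, -4.
Since all poles lie strictly in the left half-plane, the system is stable.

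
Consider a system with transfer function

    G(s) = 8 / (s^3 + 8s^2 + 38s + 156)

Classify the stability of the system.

stable

The denominator s^3 + 8s^2 + 38s + 156 factors as (s^2 + 2s + 26)(s + 6), giving poles at s = -1 + 5j, -1 - 5j, -6.
Since all poles lie strictly in the left half-plane, the system is stable.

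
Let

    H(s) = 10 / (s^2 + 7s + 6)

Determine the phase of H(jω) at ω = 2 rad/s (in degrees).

At s = j2: numerator = 10, denominator = 2 + j14.
∠H = ∠num − ∠den = 0° − (81.870°) = -81.87°.

∠H(j2) ≈ -81.87°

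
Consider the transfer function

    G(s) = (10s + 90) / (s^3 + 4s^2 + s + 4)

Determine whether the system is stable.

The denominator s^3 + 4s^2 + s + 4 factors as (s^2 + 1)(s + 4), giving poles at s = j, -j, -4.
Since the simple pole(s) at s = j, -j lie on the jω-axis with none in the right half-plane, the system is marginally stable.

marginally stable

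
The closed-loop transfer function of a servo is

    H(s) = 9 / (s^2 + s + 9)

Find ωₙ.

Compare the denominator to the standard form s^2 + 2ζωₙs + ωₙ².
ωₙ² = 9, so ωₙ = 3 rad/s.

ωₙ = 3 rad/s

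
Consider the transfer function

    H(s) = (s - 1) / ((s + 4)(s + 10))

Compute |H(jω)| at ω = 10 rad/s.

Substitute s = j10: numerator = -1 + j10, denominator = -60 + j140.
|H(j10)| = |-1 + j10| / |-60 + j140| = 10.050 / 152.32 ≈ 0.06598.

|H(j10)| ≈ 0.06598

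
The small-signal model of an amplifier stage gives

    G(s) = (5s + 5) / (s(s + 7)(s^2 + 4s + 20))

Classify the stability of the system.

marginally stable

The poles can be read from the denominator factors: s = 0, -7, -2 ± 4j.
Since the simple pole(s) at s = 0 lie on the jω-axis with none in the right half-plane, the system is marginally stable.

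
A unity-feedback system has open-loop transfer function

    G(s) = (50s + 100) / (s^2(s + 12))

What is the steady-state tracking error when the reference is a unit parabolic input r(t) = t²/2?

G(s) has 2 poles at the origin.
This is a Type 2 system. Ka = lim_{s→0} s^2·G(s) = 100/12 = 25/3.
e_ss = 1/Ka = 1/(25/3) = 3/25 ≈ 0.1200.

e_ss = 0.1200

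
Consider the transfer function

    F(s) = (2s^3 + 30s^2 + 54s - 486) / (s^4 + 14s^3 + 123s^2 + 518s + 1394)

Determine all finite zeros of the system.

Set the numerator to zero: 2s^3 + 30s^2 + 54s - 486 = 0, i.e. 2·(s^3 + 15s^2 + 27s - 243) = 0.
Factoring: (s + 9)^2(s - 3) = 0.

s = -9, 3, -9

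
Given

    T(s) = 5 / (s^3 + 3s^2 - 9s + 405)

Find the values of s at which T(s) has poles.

s = 3 + 6j, 3 - 6j, -9

The poles are the roots of the denominator s^3 + 3s^2 - 9s + 405 = 0.
Trying s = -9: the polynomial evaluates to 0, so (s + 9) is a factor.
Dividing out leaves s^2 - 6s + 45 = 0.
The quadratic formula then gives s = 3 ± 6j.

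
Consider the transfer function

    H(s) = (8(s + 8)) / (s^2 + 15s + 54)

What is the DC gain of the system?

H(0) = 32/27 ≈ 1.185

Set s = 0: H(0) = (64) / (54) = 32/27.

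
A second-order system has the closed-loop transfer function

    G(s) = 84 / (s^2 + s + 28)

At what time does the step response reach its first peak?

Comparing s^2 + s + 28 to s^2 + 2ζωₙs + ωₙ²: ωₙ = √28 ≈ 5.292 rad/s and ζ = 1/(2·√28) ≈ 0.09449.
ζωₙ = 1/2 = 0.5, so ω_d = ωₙ√(1−ζ²) = √(ωₙ² − (ζωₙ)²) = √(28 − 0.5²) = √27.75 ≈ 5.268 rad/s.
t_p = π/ω_d = π/5.268 ≈ 0.5964 s.

t_p ≈ 0.5964 s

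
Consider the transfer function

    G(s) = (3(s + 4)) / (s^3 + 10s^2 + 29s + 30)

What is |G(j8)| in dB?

Substitute s = j8: numerator = 12 + j24, denominator = -610 - j280.
|G(j8)| = |12 + j24| / |-610 - j280| = 26.833 / 671.19 ≈ 0.03998.
In decibels: 20·log₁₀(0.03998) ≈ -28.0 dB.

|G(j8)|_dB ≈ -28.0 dB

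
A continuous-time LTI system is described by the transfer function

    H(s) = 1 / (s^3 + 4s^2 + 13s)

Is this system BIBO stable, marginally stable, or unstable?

The denominator s^3 + 4s^2 + 13s factors as s(s^2 + 4s + 13), giving poles at s = 0, -2 ± 3j.
Since the simple pole(s) at s = 0 lie on the jω-axis with none in the right half-plane, the system is marginally stable.

marginally stable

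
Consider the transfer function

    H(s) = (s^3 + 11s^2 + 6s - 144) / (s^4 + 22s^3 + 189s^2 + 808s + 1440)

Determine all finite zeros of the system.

Set the numerator to zero: s^3 + 11s^2 + 6s - 144 = 0.
Factoring: (s - 3)(s + 8)(s + 6) = 0.

s = 3, -8, -6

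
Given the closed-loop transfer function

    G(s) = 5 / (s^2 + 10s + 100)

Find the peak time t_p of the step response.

t_p ≈ 0.3628 s

Comparing s^2 + 10s + 100 to s^2 + 2ζωₙs + ωₙ²: ωₙ = 10 rad/s and ζ = 10/(2·10) = 0.5.
ζωₙ = 10/2 = 5, so ω_d = ωₙ√(1−ζ²) = √(ωₙ² − (ζωₙ)²) = √(100 − 5²) = √75 ≈ 8.660 rad/s.
t_p = π/ω_d = π/8.660 ≈ 0.3628 s.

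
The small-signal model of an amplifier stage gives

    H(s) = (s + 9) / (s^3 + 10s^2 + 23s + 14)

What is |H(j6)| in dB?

|H(j6)|_dB ≈ -30.3 dB

Substitute s = j6: numerator = 9 + j6, denominator = -346 - j78.
|H(j6)| = |9 + j6| / |-346 - j78| = 10.817 / 354.68 ≈ 0.03050.
In decibels: 20·log₁₀(0.03050) ≈ -30.3 dB.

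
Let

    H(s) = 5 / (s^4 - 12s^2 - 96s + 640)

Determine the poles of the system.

s = 4 ± 2j, -4 ± 4j

The poles are the roots of the denominator s^4 - 12s^2 - 96s + 640 = 0.
No real roots exist; factor into two real quadratics: (s^2 - 8s + 20)(s^2 + 8s + 32) = 0.
Each quadratic gives a conjugate pair via the quadratic formula.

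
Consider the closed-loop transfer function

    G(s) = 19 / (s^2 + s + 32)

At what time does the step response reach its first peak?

t_p ≈ 0.5575 s

Comparing s^2 + s + 32 to s^2 + 2ζωₙs + ωₙ²: ωₙ = √32 ≈ 5.657 rad/s and ζ = 1/(2·√32) ≈ 0.08839.
ζωₙ = 1/2 = 0.5, so ω_d = ωₙ√(1−ζ²) = √(ωₙ² − (ζωₙ)²) = √(32 − 0.5²) = √31.75 ≈ 5.635 rad/s.
t_p = π/ω_d = π/5.635 ≈ 0.5575 s.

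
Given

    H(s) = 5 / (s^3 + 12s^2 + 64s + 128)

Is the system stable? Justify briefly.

stable

The denominator s^3 + 12s^2 + 64s + 128 factors as (s^2 + 8s + 32)(s + 4), giving poles at s = -4 + 4j, -4 - 4j, -4.
Since all poles lie strictly in the left half-plane, the system is stable.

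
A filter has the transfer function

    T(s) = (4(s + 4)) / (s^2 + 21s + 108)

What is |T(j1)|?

Substitute s = j1: numerator = 16 + j4, denominator = 107 + j21.
|T(j1)| = |16 + j4| / |107 + j21| = 16.492 / 109.04 ≈ 0.1512.

|T(j1)| ≈ 0.1512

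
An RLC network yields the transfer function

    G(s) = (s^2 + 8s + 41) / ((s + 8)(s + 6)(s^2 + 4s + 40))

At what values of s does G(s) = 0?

s = -4 ± 5j

Set the numerator to zero: s^2 + 8s + 41 = 0.
Factoring: (s^2 + 8s + 41) = 0.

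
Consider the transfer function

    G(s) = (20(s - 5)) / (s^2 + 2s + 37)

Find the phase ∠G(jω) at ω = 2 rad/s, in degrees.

At s = j2: numerator = -100 + j40, denominator = 33 + j4.
∠G = ∠num − ∠den = 158.20° − (6.9112°) = 151.3°.

∠G(j2) ≈ 151.3°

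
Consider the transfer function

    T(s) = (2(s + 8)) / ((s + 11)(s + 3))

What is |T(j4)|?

|T(j4)| ≈ 0.3057

Substitute s = j4: numerator = 16 + j8, denominator = 17 + j56.
|T(j4)| = |16 + j8| / |17 + j56| = 17.889 / 58.523 ≈ 0.3057.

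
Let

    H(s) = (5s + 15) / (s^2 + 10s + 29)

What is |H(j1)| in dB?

Substitute s = j1: numerator = 15 + j5, denominator = 28 + j10.
|H(j1)| = |15 + j5| / |28 + j10| = 15.811 / 29.732 ≈ 0.5318.
In decibels: 20·log₁₀(0.5318) ≈ -5.49 dB.

|H(j1)|_dB ≈ -5.49 dB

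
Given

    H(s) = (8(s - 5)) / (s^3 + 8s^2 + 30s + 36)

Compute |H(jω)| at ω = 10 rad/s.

Substitute s = j10: numerator = -40 + j80, denominator = -764 - j700.
|H(j10)| = |-40 + j80| / |-764 - j700| = 89.443 / 1036.2 ≈ 0.08632.

|H(j10)| ≈ 0.08632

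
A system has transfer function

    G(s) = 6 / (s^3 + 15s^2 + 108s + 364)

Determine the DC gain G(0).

G(0) = 3/182 ≈ 0.01648

Set s = 0: G(0) = (6) / (364) = 3/182.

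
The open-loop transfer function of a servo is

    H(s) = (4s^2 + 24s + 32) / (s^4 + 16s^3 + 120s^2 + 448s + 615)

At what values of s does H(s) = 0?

Set the numerator to zero: 4s^2 + 24s + 32 = 0, i.e. 4·(s^2 + 6s + 8) = 0.
Factoring: (s + 4)(s + 2) = 0.

s = -4, -2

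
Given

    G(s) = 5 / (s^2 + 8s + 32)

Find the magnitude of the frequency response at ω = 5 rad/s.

|G(j5)| ≈ 0.1231

Substitute s = j5: numerator = 5, denominator = 7 + j40.
|G(j5)| = |5| / |7 + j40| = 5 / 40.608 ≈ 0.1231.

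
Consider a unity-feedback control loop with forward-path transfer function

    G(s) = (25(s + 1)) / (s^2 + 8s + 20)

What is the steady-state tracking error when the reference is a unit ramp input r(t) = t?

e_ss = ∞

G(s) has no poles at the origin.
This is a Type 0 system; Kv = lim_{s→0} s·G(s) = 0, so the steady-state error for a ramp input is infinite.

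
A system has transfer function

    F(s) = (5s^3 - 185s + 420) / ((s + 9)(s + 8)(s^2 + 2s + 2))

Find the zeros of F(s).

Set the numerator to zero: 5s^3 - 185s + 420 = 0, i.e. 5·(s^3 - 37s + 84) = 0.
Factoring: (s + 7)(s - 3)(s - 4) = 0.

s = -7, 3, 4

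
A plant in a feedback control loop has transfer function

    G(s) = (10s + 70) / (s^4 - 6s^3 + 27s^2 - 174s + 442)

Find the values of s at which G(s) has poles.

s = 4 + j, 4 - j, -1 + 5j, -1 - 5j

The poles are the roots of the denominator s^4 - 6s^3 + 27s^2 - 174s + 442 = 0.
No real roots exist; factor into two real quadratics: (s^2 - 8s + 17)(s^2 + 2s + 26) = 0.
Each quadratic gives a conjugate pair via the quadratic formula.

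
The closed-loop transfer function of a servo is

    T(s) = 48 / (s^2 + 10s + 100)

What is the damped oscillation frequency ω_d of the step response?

ω_d ≈ 8.660 rad/s

Comparing s^2 + 10s + 100 to s^2 + 2ζωₙs + ωₙ²: ωₙ = 10 rad/s and ζ = 10/(2·10) = 0.5.
ζωₙ = 10/2 = 5, so ω_d = ωₙ√(1−ζ²) = √(ωₙ² − (ζωₙ)²) = √(100 − 5²) = √75 ≈ 8.660 rad/s.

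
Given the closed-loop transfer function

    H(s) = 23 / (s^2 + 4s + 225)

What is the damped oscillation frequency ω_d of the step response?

ω_d ≈ 14.87 rad/s

Comparing s^2 + 4s + 225 to s^2 + 2ζωₙs + ωₙ²: ωₙ = 15 rad/s and ζ = 4/(2·15) ≈ 0.1333.
ζωₙ = 4/2 = 2, so ω_d = ωₙ√(1−ζ²) = √(ωₙ² − (ζωₙ)²) = √(225 − 2²) = √221 ≈ 14.87 rad/s.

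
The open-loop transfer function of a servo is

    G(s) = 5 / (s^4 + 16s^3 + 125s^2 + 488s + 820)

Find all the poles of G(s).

s = -4 ± 2j, -4 ± 5j

The poles are the roots of the denominator s^4 + 16s^3 + 125s^2 + 488s + 820 = 0.
No real roots exist; factor into two real quadratics: (s^2 + 8s + 20)(s^2 + 8s + 41) = 0.
Each quadratic gives a conjugate pair via the quadratic formula.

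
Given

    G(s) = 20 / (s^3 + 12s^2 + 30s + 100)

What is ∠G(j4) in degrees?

At s = j4: numerator = 20, denominator = -92 + j56.
∠G = ∠num − ∠den = 0° − (148.67°) = -148.7°.

∠G(j4) ≈ -148.7°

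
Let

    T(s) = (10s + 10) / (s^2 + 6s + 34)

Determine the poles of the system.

The poles are the roots of the denominator s^2 + 6s + 34 = 0.
Using the quadratic formula: s = (-6 ± √(-100))/2 = -3 ± 5j.

s = -3 ± 5j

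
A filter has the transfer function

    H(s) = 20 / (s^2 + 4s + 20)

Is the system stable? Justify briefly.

The poles can be read from the denominator factors: s = -2 + 4j, -2 - 4j.
Since all poles lie strictly in the left half-plane, the system is stable.

stable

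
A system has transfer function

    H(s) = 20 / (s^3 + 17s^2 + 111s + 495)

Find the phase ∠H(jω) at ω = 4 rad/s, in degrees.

∠H(j4) ≈ -59.59°

At s = j4: numerator = 20, denominator = 223 + j380.
∠H = ∠num − ∠den = 0° − (59.594°) = -59.59°.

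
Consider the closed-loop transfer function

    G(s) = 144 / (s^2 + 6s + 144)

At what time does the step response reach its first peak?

t_p ≈ 0.2704 s

Comparing s^2 + 6s + 144 to s^2 + 2ζωₙs + ωₙ²: ωₙ = 12 rad/s and ζ = 6/(2·12) = 0.25.
ζωₙ = 6/2 = 3, so ω_d = ωₙ√(1−ζ²) = √(ωₙ² − (ζωₙ)²) = √(144 − 3²) = √135 ≈ 11.62 rad/s.
t_p = π/ω_d = π/11.62 ≈ 0.2704 s.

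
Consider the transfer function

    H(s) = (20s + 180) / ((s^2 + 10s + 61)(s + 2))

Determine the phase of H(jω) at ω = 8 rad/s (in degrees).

∠H(j8) ≈ -126.5°

At s = j8: numerator = 180 + j160, denominator = -646 + j136.
∠H = ∠num − ∠den = 41.634° − (168.11°) = -126.5°.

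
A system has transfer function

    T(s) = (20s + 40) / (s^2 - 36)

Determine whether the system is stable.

unstable

The denominator s^2 - 36 factors as (s - 6)(s + 6), giving poles at s = 6, -6.
Since the pole(s) at s = 6 lie in the right half-plane, the system is unstable.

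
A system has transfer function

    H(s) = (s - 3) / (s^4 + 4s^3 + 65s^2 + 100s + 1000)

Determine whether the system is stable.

The denominator s^4 + 4s^3 + 65s^2 + 100s + 1000 factors as (s^2 + 25)(s^2 + 4s + 40), giving poles at s = 5j, -5j, -2 + 6j, -2 - 6j.
Since the simple pole(s) at s = 5j, -5j lie on the jω-axis with none in the right half-plane, the system is marginally stable.

marginally stable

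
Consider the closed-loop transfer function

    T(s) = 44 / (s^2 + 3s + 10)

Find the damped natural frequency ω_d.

ω_d ≈ 2.784 rad/s

Comparing s^2 + 3s + 10 to s^2 + 2ζωₙs + ωₙ²: ωₙ = √10 ≈ 3.162 rad/s and ζ = 3/(2·√10) ≈ 0.4743.
ζωₙ = 3/2 = 1.5, so ω_d = ωₙ√(1−ζ²) = √(ωₙ² − (ζωₙ)²) = √(10 − 1.5²) = √7.75 ≈ 2.784 rad/s.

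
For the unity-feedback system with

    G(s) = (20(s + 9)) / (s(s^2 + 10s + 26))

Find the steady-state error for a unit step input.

e_ss = 0

G(s) has one pole at the origin.
This is a Type 1 system; for a step input the steady-state error is zero.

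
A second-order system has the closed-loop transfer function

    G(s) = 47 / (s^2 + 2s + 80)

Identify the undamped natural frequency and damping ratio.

ωₙ ≈ 8.944 rad/s, ζ ≈ 0.1118

Compare the denominator to the standard form s^2 + 2ζωₙs + ωₙ².
ωₙ² = 80, so ωₙ = √80 ≈ 8.944 rad/s.
2ζωₙ = 2, so ζ = 2/(2·√80) ≈ 0.1118.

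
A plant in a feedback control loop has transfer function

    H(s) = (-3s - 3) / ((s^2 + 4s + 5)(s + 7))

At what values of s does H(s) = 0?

Set the numerator to zero: -3s - 3 = 0, i.e. -3·(s + 1) = 0.
So s = -1.

s = -1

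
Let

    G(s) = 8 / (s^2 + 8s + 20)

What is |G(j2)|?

Substitute s = j2: numerator = 8, denominator = 16 + j16.
|G(j2)| = |8| / |16 + j16| = 8 / 22.627 ≈ 0.3536.

|G(j2)| ≈ 0.3536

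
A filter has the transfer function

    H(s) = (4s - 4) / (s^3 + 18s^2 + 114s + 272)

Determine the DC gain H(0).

H(0) = -1/68 ≈ -0.01471

Set s = 0: H(0) = (-4) / (272) = -1/68.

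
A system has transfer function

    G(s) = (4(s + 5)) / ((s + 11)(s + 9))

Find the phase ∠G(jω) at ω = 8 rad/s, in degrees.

At s = j8: numerator = 20 + j32, denominator = 35 + j160.
∠G = ∠num − ∠den = 57.995° − (77.661°) = -19.67°.

∠G(j8) ≈ -19.67°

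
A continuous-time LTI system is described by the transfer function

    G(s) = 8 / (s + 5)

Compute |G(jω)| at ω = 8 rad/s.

|G(j8)| ≈ 0.8480

Substitute s = j8: numerator = 8, denominator = 5 + j8.
|G(j8)| = |8| / |5 + j8| = 8 / 9.4340 ≈ 0.8480.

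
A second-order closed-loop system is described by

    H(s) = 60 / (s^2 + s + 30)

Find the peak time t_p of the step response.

t_p ≈ 0.5760 s

Comparing s^2 + s + 30 to s^2 + 2ζωₙs + ωₙ²: ωₙ = √30 ≈ 5.477 rad/s and ζ = 1/(2·√30) ≈ 0.09129.
ζωₙ = 1/2 = 0.5, so ω_d = ωₙ√(1−ζ²) = √(ωₙ² − (ζωₙ)²) = √(30 − 0.5²) = √29.75 ≈ 5.454 rad/s.
t_p = π/ω_d = π/5.454 ≈ 0.5760 s.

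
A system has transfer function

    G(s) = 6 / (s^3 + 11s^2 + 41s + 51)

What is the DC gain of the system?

Set s = 0: G(0) = (6) / (51) = 2/17.

G(0) = 2/17 ≈ 0.1176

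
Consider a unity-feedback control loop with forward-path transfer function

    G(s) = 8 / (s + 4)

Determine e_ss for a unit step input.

e_ss = 0.3333

G(s) has no poles at the origin.
This is a Type 0 system. Kp = lim_{s→0} G(s) = 8/4 = 2.
e_ss = 1/(1 + Kp) = 1/(1 + 2) = 1/3 ≈ 0.3333.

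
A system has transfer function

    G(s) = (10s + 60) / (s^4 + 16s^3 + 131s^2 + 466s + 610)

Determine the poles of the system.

s = -5 ± 6j, -3 ± j

The poles are the roots of the denominator s^4 + 16s^3 + 131s^2 + 466s + 610 = 0.
No real roots exist; factor into two real quadratics: (s^2 + 10s + 61)(s^2 + 6s + 10) = 0.
Each quadratic gives a conjugate pair via the quadratic formula.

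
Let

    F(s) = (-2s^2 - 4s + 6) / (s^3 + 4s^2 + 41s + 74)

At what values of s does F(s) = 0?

Set the numerator to zero: -2s^2 - 4s + 6 = 0, i.e. -2·(s^2 + 2s - 3) = 0.
Factoring: (s - 1)(s + 3) = 0.

s = 1, -3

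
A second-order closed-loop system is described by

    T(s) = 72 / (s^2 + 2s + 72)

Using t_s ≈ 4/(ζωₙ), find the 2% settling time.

t_s ≈ 4 s

Comparing s^2 + 2s + 72 to s^2 + 2ζωₙs + ωₙ²: ωₙ = √72 ≈ 8.485 rad/s and ζ = 2/(2·√72) ≈ 0.1179.
ζωₙ = 2/2 = 1, so t_s ≈ 4/(ζωₙ) = 4/1 = 4 s.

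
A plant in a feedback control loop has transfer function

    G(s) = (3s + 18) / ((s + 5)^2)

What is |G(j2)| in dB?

|G(j2)|_dB ≈ -3.68 dB

Substitute s = j2: numerator = 18 + j6, denominator = 21 + j20.
|G(j2)| = |18 + j6| / |21 + j20| = 18.974 / 29 ≈ 0.6543.
In decibels: 20·log₁₀(0.6543) ≈ -3.68 dB.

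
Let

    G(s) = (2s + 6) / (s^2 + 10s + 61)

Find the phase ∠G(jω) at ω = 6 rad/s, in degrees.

∠G(j6) ≈ -3.945°

At s = j6: numerator = 6 + j12, denominator = 25 + j60.
∠G = ∠num − ∠den = 63.435° − (67.380°) = -3.945°.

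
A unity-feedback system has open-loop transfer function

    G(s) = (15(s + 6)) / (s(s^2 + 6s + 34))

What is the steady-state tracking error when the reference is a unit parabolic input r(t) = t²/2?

G(s) has one pole at the origin.
This is a Type 1 system; Ka = lim_{s→0} s^2·G(s) = 0, so the steady-state error for a parabola input is infinite.

e_ss = ∞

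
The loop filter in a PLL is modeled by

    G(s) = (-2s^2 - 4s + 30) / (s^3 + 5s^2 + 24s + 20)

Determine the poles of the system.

The poles are the roots of the denominator s^3 + 5s^2 + 24s + 20 = 0.
Trying s = -1: the polynomial evaluates to 0, so (s + 1) is a factor.
Dividing out leaves s^2 + 4s + 20 = 0.
The quadratic formula then gives s = -2 ± 4j.

s = -2 + 4j, -2 - 4j, -1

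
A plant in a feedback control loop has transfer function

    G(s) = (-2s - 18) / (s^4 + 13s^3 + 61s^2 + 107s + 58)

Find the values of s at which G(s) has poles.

s = -5 ± 2j, -1, -2

The poles are the roots of the denominator s^4 + 13s^3 + 61s^2 + 107s + 58 = 0.
Trying s = -1: the polynomial evaluates to 0, so (s + 1) is a factor.
Dividing out leaves s^3 + 12s^2 + 49s + 58 = 0.
This factors further as (s^2 + 10s + 29)(s + 2) = 0.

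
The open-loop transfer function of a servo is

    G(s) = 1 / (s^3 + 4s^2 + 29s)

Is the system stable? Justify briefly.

marginally stable

The denominator s^3 + 4s^2 + 29s factors as s(s^2 + 4s + 29), giving poles at s = 0, -2 + 5j, -2 - 5j.
Since the simple pole(s) at s = 0 lie on the jω-axis with none in the right half-plane, the system is marginally stable.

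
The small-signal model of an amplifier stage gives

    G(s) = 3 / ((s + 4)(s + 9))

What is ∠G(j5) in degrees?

At s = j5: numerator = 3, denominator = 11 + j65.
∠G = ∠num − ∠den = 0° − (80.395°) = -80.39°.

∠G(j5) ≈ -80.39°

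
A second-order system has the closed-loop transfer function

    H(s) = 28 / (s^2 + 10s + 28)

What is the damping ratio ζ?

Compare the denominator to the standard form s^2 + 2ζωₙs + ωₙ².
ωₙ² = 28, so ωₙ = √28 ≈ 5.292 rad/s.
2ζωₙ = 10, so ζ = 10/(2·√28) ≈ 0.9449.

ζ ≈ 0.9449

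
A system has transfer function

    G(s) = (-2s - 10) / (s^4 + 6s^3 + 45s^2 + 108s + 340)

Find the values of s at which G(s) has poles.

s = -2 ± 4j, -1 ± 4j

The poles are the roots of the denominator s^4 + 6s^3 + 45s^2 + 108s + 340 = 0.
No real roots exist; factor into two real quadratics: (s^2 + 4s + 20)(s^2 + 2s + 17) = 0.
Each quadratic gives a conjugate pair via the quadratic formula.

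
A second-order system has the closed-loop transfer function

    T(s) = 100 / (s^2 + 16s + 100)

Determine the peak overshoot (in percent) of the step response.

%OS ≈ 1.52%

Comparing s^2 + 16s + 100 to s^2 + 2ζωₙs + ωₙ²: ωₙ = 10 rad/s and ζ = 16/(2·10) = 0.8.
%OS = 100·exp(−πζ/√(1−ζ²)) = 100·exp(−π·0.8/√(1−0.8²)) ≈ 1.52%.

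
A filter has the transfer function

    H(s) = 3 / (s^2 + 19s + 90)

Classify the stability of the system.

stable

The denominator s^2 + 19s + 90 factors as (s + 9)(s + 10), giving poles at s = -9, -10.
Since all poles lie strictly in the left half-plane, the system is stable.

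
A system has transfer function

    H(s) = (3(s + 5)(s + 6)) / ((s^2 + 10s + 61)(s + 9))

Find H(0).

H(0) = 10/61 ≈ 0.1639

At s = 0 each factor (s + a) contributes a and each (s^2 + bs + c) contributes c.
H(0) = 3·(5) · (6) / ((61) · (9)) = 90/549 = 10/61.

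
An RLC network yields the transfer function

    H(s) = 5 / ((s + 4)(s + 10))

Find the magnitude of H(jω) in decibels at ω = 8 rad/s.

|H(j8)|_dB ≈ -27.2 dB

Substitute s = j8: numerator = 5, denominator = -24 + j112.
|H(j8)| = |5| / |-24 + j112| = 5 / 114.54 ≈ 0.04365.
In decibels: 20·log₁₀(0.04365) ≈ -27.2 dB.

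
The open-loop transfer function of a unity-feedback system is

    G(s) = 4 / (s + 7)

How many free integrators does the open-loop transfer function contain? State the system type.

The denominator has no factor of s at the origin — no free integrator — so this is a Type 0 system.

Type 0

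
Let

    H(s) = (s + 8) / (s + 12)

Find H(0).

H(0) = 2/3 ≈ 0.6667

Set s = 0: H(0) = (8) / (12) = 2/3.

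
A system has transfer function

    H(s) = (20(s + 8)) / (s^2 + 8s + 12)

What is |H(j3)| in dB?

|H(j3)|_dB ≈ 17.0 dB

Substitute s = j3: numerator = 160 + j60, denominator = 3 + j24.
|H(j3)| = |160 + j60| / |3 + j24| = 170.88 / 24.187 ≈ 7.065.
In decibels: 20·log₁₀(7.065) ≈ 17.0 dB.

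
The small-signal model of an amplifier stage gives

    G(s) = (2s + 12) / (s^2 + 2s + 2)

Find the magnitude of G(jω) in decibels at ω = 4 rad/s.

|G(j4)|_dB ≈ -0.969 dB

Substitute s = j4: numerator = 12 + j8, denominator = -14 + j8.
|G(j4)| = |12 + j8| / |-14 + j8| = 14.422 / 16.125 ≈ 0.8944.
In decibels: 20·log₁₀(0.8944) ≈ -0.969 dB.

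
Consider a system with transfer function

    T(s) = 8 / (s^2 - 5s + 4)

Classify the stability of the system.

unstable

The denominator s^2 - 5s + 4 factors as (s - 1)(s - 4), giving poles at s = 1, 4.
Since the pole(s) at s = 1, 4 lie in the right half-plane, the system is unstable.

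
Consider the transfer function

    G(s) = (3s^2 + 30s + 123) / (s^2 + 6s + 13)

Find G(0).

G(0) = 123/13 ≈ 9.462

Set s = 0: G(0) = (123) / (13) = 123/13.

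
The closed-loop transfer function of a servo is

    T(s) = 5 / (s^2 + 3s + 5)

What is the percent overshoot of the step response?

%OS ≈ 5.83%

Comparing s^2 + 3s + 5 to s^2 + 2ζωₙs + ωₙ²: ωₙ = √5 ≈ 2.236 rad/s and ζ = 3/(2·√5) ≈ 0.6708.
%OS = 100·exp(−πζ/√(1−ζ²)) = 100·exp(−π·0.6708/√(1−0.6708²)) ≈ 5.83%.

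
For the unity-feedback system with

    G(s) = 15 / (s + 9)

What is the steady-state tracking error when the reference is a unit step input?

e_ss = 0.3750

G(s) has no poles at the origin.
This is a Type 0 system. Kp = lim_{s→0} G(s) = 15/9 = 5/3.
e_ss = 1/(1 + Kp) = 1/(1 + 5/3) = 3/8 ≈ 0.3750.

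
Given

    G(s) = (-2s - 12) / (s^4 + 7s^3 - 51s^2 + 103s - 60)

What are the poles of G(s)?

s = -12, 1, 2 ± j

The poles are the roots of the denominator s^4 + 7s^3 - 51s^2 + 103s - 60 = 0.
Trying s = -12: the polynomial evaluates to 0, so (s + 12) is a factor.
Dividing out leaves s^3 - 5s^2 + 9s - 5 = 0.
This factors further as (s - 1)(s^2 - 4s + 5) = 0.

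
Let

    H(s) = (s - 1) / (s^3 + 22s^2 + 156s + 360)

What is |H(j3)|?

Substitute s = j3: numerator = -1 + j3, denominator = 162 + j441.
|H(j3)| = |-1 + j3| / |162 + j441| = 3.1623 / 469.81 ≈ 0.006731.

|H(j3)| ≈ 0.006731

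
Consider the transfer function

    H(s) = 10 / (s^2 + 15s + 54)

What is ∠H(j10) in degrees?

∠H(j10) ≈ -107.0°

At s = j10: numerator = 10, denominator = -46 + j150.
∠H = ∠num − ∠den = 0° − (107.05°) = -107.0°.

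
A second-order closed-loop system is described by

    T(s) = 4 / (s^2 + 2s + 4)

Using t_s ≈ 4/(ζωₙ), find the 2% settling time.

Comparing s^2 + 2s + 4 to s^2 + 2ζωₙs + ωₙ²: ωₙ = 2 rad/s and ζ = 2/(2·2) = 0.5.
ζωₙ = 2/2 = 1, so t_s ≈ 4/(ζωₙ) = 4/1 = 4 s.

t_s ≈ 4 s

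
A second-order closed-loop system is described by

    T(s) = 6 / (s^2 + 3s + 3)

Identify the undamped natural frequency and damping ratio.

Compare the denominator to the standard form s^2 + 2ζωₙs + ωₙ².
ωₙ² = 3, so ωₙ = √3 ≈ 1.732 rad/s.
2ζωₙ = 3, so ζ = 3/(2·√3) ≈ 0.8660.
With ζ = 0.8660 the response is underdamped.

ωₙ ≈ 1.732 rad/s, ζ ≈ 0.8660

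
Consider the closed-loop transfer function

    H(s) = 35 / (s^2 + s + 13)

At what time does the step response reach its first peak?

t_p ≈ 0.8798 s

Comparing s^2 + s + 13 to s^2 + 2ζωₙs + ωₙ²: ωₙ = √13 ≈ 3.606 rad/s and ζ = 1/(2·√13) ≈ 0.1387.
ζωₙ = 1/2 = 0.5, so ω_d = ωₙ√(1−ζ²) = √(ωₙ² − (ζωₙ)²) = √(13 − 0.5²) = √12.75 ≈ 3.571 rad/s.
t_p = π/ω_d = π/3.571 ≈ 0.8798 s.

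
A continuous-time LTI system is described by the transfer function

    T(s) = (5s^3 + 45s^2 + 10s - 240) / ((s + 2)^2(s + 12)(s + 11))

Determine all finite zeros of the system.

Set the numerator to zero: 5s^3 + 45s^2 + 10s - 240 = 0, i.e. 5·(s^3 + 9s^2 + 2s - 48) = 0.
Factoring: (s + 3)(s - 2)(s + 8) = 0.

s = -3, 2, -8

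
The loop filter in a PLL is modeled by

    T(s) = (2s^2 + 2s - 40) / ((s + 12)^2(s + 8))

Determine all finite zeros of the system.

Set the numerator to zero: 2s^2 + 2s - 40 = 0, i.e. 2·(s^2 + s - 20) = 0.
Factoring: (s - 4)(s + 5) = 0.

s = 4, -5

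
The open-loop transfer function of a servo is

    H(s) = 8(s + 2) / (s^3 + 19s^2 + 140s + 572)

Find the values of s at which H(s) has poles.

s = -4 ± 6j, -11

The poles are the roots of the denominator s^3 + 19s^2 + 140s + 572 = 0.
Trying s = -11: the polynomial evaluates to 0, so (s + 11) is a factor.
Dividing out leaves s^2 + 8s + 52 = 0.
The quadratic formula then gives s = -4 ± 6j.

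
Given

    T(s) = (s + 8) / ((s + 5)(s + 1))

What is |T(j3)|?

Substitute s = j3: numerator = 8 + j3, denominator = -4 + j18.
|T(j3)| = |8 + j3| / |-4 + j18| = 8.5440 / 18.439 ≈ 0.4634.

|T(j3)| ≈ 0.4634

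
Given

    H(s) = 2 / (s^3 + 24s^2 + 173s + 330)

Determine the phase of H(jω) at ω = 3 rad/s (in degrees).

At s = j3: numerator = 2, denominator = 114 + j492.
∠H = ∠num − ∠den = 0° − (76.954°) = -76.95°.

∠H(j3) ≈ -76.95°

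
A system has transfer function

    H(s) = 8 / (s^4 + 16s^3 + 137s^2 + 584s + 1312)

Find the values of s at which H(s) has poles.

s = -4 + 5j, -4 - 5j, -4 + 4j, -4 - 4j

The poles are the roots of the denominator s^4 + 16s^3 + 137s^2 + 584s + 1312 = 0.
No real roots exist; factor into two real quadratics: (s^2 + 8s + 41)(s^2 + 8s + 32) = 0.
Each quadratic gives a conjugate pair via the quadratic formula.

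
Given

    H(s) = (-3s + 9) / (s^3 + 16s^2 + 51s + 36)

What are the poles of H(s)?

s = -1, -12, -3

The poles are the roots of the denominator s^3 + 16s^2 + 51s + 36 = 0.
Trying s = -1: the polynomial evaluates to 0, so (s + 1) is a factor.
Dividing out leaves s^2 + 15s + 36 = 0.
Factoring the quadratic: (s + 12)(s + 3) = 0.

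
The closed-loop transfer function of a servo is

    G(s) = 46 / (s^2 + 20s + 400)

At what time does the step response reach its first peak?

Comparing s^2 + 20s + 400 to s^2 + 2ζωₙs + ωₙ²: ωₙ = 20 rad/s and ζ = 20/(2·20) = 0.5.
ζωₙ = 20/2 = 10, so ω_d = ωₙ√(1−ζ²) = √(ωₙ² − (ζωₙ)²) = √(400 − 10²) = √300 ≈ 17.32 rad/s.
t_p = π/ω_d = π/17.32 ≈ 0.1814 s.

t_p ≈ 0.1814 s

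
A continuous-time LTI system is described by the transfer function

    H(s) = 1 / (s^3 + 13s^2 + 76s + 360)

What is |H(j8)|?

|H(j8)| ≈ 0.002076

Substitute s = j8: numerator = 1, denominator = -472 + j96.
|H(j8)| = |1| / |-472 + j96| = 1 / 481.66 ≈ 0.002076.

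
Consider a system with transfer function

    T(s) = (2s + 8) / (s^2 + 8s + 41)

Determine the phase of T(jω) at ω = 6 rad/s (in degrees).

At s = j6: numerator = 8 + j12, denominator = 5 + j48.
∠T = ∠num − ∠den = 56.310° − (84.053°) = -27.74°.

∠T(j6) ≈ -27.74°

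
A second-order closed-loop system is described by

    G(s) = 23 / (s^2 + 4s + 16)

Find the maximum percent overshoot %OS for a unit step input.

%OS ≈ 16.3%

Comparing s^2 + 4s + 16 to s^2 + 2ζωₙs + ωₙ²: ωₙ = 4 rad/s and ζ = 4/(2·4) = 0.5.
%OS = 100·exp(−πζ/√(1−ζ²)) = 100·exp(−π·0.5/√(1−0.5²)) ≈ 16.3%.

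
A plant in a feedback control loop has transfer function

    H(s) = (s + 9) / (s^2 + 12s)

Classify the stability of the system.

marginally stable

The denominator s^2 + 12s factors as s(s + 12), giving poles at s = 0, -12.
Since the simple pole(s) at s = 0 lie on the jω-axis with none in the right half-plane, the system is marginally stable.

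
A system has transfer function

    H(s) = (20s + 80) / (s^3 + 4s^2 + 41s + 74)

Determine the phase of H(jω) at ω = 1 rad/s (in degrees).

∠H(j1) ≈ -15.71°

At s = j1: numerator = 80 + j20, denominator = 70 + j40.
∠H = ∠num − ∠den = 14.036° − (29.745°) = -15.71°.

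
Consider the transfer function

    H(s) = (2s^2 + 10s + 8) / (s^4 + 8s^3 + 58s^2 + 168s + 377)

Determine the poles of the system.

s = -2 ± 5j, -2 ± 3j

The poles are the roots of the denominator s^4 + 8s^3 + 58s^2 + 168s + 377 = 0.
No real roots exist; factor into two real quadratics: (s^2 + 4s + 29)(s^2 + 4s + 13) = 0.
Each quadratic gives a conjugate pair via the quadratic formula.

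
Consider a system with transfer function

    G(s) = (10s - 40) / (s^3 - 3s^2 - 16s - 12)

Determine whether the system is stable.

unstable

The denominator s^3 - 3s^2 - 16s - 12 factors as (s - 6)(s + 2)(s + 1), giving poles at s = 6, -2, -1.
Since the pole(s) at s = 6 lie in the right half-plane, the system is unstable.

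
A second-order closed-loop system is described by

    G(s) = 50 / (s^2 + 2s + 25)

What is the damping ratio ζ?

Compare the denominator to the standard form s^2 + 2ζωₙs + ωₙ².
ωₙ² = 25, so ωₙ = 5 rad/s.
2ζωₙ = 2, so ζ = 2/(2·5) = 0.2.

ζ = 0.2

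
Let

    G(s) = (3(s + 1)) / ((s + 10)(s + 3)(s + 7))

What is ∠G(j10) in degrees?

At s = j10: numerator = 3 + j30, denominator = -1790 + j210.
∠G = ∠num − ∠den = 84.289° − (173.31°) = -89.02°.

∠G(j10) ≈ -89.02°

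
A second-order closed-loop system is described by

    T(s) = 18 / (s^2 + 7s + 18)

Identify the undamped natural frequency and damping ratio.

Compare the denominator to the standard form s^2 + 2ζωₙs + ωₙ².
ωₙ² = 18, so ωₙ = √18 ≈ 4.243 rad/s.
2ζωₙ = 7, so ζ = 7/(2·√18) ≈ 0.8250.
With ζ = 0.8250 the response is underdamped.

ωₙ ≈ 4.243 rad/s, ζ ≈ 0.8250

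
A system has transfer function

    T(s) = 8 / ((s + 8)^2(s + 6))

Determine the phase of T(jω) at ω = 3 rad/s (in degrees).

At s = j3: numerator = 8, denominator = 186 + j453.
∠T = ∠num − ∠den = 0° − (67.677°) = -67.68°.

∠T(j3) ≈ -67.68°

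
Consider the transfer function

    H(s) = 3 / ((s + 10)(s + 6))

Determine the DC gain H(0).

Set s = 0: H(0) = (3) / (60) = 1/20.

H(0) = 1/20 ≈ 0.05000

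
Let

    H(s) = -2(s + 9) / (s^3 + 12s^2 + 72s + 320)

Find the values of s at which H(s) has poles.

s = -2 ± 6j, -8

The poles are the roots of the denominator s^3 + 12s^2 + 72s + 320 = 0.
Trying s = -8: the polynomial evaluates to 0, so (s + 8) is a factor.
Dividing out leaves s^2 + 4s + 40 = 0.
The quadratic formula then gives s = -2 ± 6j.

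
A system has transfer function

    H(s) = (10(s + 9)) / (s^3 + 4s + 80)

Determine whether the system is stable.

The denominator s^3 + 4s + 80 factors as (s + 4)(s^2 - 4s + 20), giving poles at s = -4, 2 ± 4j.
Since the pole(s) at s = 2 ± 4j lie in the right half-plane, the system is unstable.

unstable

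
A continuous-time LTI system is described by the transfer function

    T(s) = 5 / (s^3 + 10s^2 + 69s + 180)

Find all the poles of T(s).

s = -3 + 6j, -3 - 6j, -4

The poles are the roots of the denominator s^3 + 10s^2 + 69s + 180 = 0.
Trying s = -4: the polynomial evaluates to 0, so (s + 4) is a factor.
Dividing out leaves s^2 + 6s + 45 = 0.
The quadratic formula then gives s = -3 ± 6j.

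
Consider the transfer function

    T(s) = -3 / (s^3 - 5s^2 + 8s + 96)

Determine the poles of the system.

s = -3, 4 + 4j, 4 - 4j

The poles are the roots of the denominator s^3 - 5s^2 + 8s + 96 = 0.
Trying s = -3: the polynomial evaluates to 0, so (s + 3) is a factor.
Dividing out leaves s^2 - 8s + 32 = 0.
The quadratic formula then gives s = 4 ± 4j.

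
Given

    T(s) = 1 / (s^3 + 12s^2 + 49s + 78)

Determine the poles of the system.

The poles are the roots of the denominator s^3 + 12s^2 + 49s + 78 = 0.
Trying s = -6: the polynomial evaluates to 0, so (s + 6) is a factor.
Dividing out leaves s^2 + 6s + 13 = 0.
The quadratic formula then gives s = -3 ± 2j.

s = -3 ± 2j, -6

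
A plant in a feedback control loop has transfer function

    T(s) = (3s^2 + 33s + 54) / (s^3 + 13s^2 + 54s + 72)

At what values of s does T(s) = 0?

s = -9, -2

Set the numerator to zero: 3s^2 + 33s + 54 = 0, i.e. 3·(s^2 + 11s + 18) = 0.
Factoring: (s + 9)(s + 2) = 0.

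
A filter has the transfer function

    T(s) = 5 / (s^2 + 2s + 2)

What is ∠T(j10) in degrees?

At s = j10: numerator = 5, denominator = -98 + j20.
∠T = ∠num − ∠den = 0° − (168.47°) = -168.5°.

∠T(j10) ≈ -168.5°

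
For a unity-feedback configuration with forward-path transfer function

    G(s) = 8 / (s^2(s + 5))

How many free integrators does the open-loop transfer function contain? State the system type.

The denominator has 2 factors of s at the origin (free integrators), so this is a Type 2 system.

Type 2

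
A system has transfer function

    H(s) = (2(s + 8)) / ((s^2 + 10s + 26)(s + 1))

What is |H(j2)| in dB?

|H(j2)|_dB ≈ -12.1 dB

Substitute s = j2: numerator = 16 + j4, denominator = -18 + j64.
|H(j2)| = |16 + j4| / |-18 + j64| = 16.492 / 66.483 ≈ 0.2481.
In decibels: 20·log₁₀(0.2481) ≈ -12.1 dB.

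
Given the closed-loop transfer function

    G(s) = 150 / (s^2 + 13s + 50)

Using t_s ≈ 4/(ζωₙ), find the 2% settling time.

t_s ≈ 0.6154 s

Comparing s^2 + 13s + 50 to s^2 + 2ζωₙs + ωₙ²: ωₙ = √50 ≈ 7.071 rad/s and ζ = 13/(2·√50) ≈ 0.9192.
ζωₙ = 13/2 = 6.5, so t_s ≈ 4/(ζωₙ) = 4/6.5 ≈ 0.6154 s.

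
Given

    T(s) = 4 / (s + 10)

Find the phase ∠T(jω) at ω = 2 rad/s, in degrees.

∠T(j2) ≈ -11.31°

At s = j2: numerator = 4, denominator = 10 + j2.
∠T = ∠num − ∠den = 0° − (11.310°) = -11.31°.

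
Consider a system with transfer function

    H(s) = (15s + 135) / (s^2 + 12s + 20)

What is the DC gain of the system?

H(0) = 27/4 ≈ 6.750

Set s = 0: H(0) = (135) / (20) = 27/4.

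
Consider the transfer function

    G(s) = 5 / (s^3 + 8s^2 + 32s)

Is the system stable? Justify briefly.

marginally stable

The denominator s^3 + 8s^2 + 32s factors as s(s^2 + 8s + 32), giving poles at s = 0, -4 + 4j, -4 - 4j.
Since the simple pole(s) at s = 0 lie on the jω-axis with none in the right half-plane, the system is marginally stable.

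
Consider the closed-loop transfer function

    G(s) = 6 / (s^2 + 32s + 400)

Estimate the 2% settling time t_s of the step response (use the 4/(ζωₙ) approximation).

t_s ≈ 0.2500 s

Comparing s^2 + 32s + 400 to s^2 + 2ζωₙs + ωₙ²: ωₙ = 20 rad/s and ζ = 32/(2·20) = 0.8.
ζωₙ = 32/2 = 16, so t_s ≈ 4/(ζωₙ) = 4/16 = 0.2500 s.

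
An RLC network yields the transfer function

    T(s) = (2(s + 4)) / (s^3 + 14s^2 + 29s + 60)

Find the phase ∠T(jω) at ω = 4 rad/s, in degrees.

∠T(j4) ≈ -117.4°

At s = j4: numerator = 8 + j8, denominator = -164 + j52.
∠T = ∠num − ∠den = 45° − (162.41°) = -117.4°.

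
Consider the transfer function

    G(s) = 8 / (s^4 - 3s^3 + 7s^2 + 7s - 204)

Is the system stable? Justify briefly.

unstable

The denominator s^4 - 3s^3 + 7s^2 + 7s - 204 factors as (s + 3)(s - 4)(s^2 - 2s + 17), giving poles at s = -3, 4, 1 + 4j, 1 - 4j.
Since the pole(s) at s = 4, 1 ± 4j lie in the right half-plane, the system is unstable.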